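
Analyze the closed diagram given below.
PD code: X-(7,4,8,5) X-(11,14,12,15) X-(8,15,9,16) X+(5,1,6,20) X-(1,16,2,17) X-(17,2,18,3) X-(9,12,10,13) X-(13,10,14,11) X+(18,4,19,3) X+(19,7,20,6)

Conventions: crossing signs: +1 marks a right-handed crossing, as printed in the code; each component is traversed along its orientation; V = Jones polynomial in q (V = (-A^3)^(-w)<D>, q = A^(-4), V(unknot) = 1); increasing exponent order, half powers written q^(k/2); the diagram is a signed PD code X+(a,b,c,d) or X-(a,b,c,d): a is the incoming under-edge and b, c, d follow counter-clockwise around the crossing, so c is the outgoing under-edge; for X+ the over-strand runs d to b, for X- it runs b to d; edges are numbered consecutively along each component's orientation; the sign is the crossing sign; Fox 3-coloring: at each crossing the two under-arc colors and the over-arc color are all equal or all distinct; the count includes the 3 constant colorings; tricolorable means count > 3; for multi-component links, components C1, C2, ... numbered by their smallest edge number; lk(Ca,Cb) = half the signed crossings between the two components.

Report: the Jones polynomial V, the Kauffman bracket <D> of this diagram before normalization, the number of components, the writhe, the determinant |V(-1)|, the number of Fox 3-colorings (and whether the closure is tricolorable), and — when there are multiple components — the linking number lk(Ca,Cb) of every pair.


V(q) = -q^-6 + 2q^-5 - 2q^-4 + 3q^-3 - 3q^-2 + 2q^-1 - 1 + q
bracket: A^-16 - A^-12 + 2A^-8 - 3A^-4 + 3 - 2A^4 + 2A^8 - A^12, w = -4
1 component, writhe -4, over 10 crossings
det 15, colorings 9 of 3^10 — tricolorable
observation: det 15 = |V(-1)|; divisible by 3, so tricolorable


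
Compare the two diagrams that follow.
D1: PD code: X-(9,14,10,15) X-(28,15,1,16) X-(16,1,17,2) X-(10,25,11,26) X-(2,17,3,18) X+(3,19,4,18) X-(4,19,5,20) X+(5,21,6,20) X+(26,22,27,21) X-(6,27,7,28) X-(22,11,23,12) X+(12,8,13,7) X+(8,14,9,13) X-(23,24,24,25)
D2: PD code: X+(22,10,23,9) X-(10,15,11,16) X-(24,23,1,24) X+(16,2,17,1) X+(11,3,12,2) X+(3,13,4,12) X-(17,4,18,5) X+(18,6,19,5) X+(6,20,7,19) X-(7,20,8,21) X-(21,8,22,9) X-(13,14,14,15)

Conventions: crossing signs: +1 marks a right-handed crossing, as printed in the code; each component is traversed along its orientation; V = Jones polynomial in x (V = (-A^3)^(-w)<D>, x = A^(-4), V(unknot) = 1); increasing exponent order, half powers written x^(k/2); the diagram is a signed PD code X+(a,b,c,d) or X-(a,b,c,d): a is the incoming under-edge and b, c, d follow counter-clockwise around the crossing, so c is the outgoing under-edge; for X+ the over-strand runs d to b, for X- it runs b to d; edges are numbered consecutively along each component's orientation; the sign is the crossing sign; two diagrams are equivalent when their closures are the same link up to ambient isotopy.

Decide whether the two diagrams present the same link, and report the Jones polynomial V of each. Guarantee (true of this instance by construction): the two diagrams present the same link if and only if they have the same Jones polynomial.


same link: no
V(D1) = -x^-6 + 2x^-5 - 3x^-4 + 4x^-3 - 3x^-2 + 3x^-1 - 2 + x  [14 crossings, <D> = A^-16 - 2A^-12 + 3A^-8 - 3A^-4 + 4 - 3A^4 + 2A^8 - A^12, w = -4]
D2 (bracket 1; 12 crossings at w = 0): V = 1
note: V(x) takes 2 values over 2 diagrams, fixing the grouping


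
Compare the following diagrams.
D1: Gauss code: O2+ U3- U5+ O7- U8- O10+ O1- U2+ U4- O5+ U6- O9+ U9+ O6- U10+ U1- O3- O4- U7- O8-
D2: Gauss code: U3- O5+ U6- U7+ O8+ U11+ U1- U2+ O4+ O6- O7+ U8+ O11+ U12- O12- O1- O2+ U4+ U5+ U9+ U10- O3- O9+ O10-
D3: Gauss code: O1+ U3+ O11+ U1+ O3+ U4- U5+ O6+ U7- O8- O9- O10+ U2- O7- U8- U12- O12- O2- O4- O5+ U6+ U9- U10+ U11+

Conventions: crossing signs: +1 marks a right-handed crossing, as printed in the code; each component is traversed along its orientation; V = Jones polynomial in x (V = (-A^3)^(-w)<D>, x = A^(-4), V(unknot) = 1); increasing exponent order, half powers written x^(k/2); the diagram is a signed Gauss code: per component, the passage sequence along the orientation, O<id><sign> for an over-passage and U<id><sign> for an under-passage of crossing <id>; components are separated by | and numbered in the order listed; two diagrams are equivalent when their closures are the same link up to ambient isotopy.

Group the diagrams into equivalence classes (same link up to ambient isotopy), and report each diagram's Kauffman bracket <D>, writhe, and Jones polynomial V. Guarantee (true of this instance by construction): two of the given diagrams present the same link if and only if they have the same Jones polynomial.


equivalence classes: {D1} | {D2} | {D3}
D1 (bracket A^-6; 10 crossings at w = -2): V = 1
V(D2) = x + x^3 - x^4  [12 crossings, <D> = -A^-10 + A^-6 + A^2, w = +2]
V(D3) = -x^-3 + x^-2 - x^-1 + 3 - x + x^2 - x^3  (w 0, c 12, <D> = -A^-12 + A^-8 - A^-4 + 3 - A^4 + A^8 - A^12)
observation: comparing 3 Jones polynomials yields 3 groups


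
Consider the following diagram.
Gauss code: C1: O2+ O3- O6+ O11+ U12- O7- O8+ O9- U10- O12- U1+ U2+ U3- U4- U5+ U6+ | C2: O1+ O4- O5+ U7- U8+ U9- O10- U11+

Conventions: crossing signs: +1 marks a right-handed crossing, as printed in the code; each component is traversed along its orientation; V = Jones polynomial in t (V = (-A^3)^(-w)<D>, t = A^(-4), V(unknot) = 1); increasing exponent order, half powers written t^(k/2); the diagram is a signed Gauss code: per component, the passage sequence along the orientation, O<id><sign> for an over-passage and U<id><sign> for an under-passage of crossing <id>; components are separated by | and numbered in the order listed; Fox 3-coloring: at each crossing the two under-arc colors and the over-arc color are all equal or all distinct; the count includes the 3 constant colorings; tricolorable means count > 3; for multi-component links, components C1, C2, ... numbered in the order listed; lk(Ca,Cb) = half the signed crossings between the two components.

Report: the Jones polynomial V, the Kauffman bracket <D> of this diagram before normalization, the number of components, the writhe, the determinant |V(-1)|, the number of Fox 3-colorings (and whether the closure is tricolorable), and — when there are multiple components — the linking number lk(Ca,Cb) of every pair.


Jones polynomial: V(t) = t^(-7/2) - 2t^(-5/2) + t^(-3/2) - 2t^(-1/2) + t^(1/2) - t^(3/2)
<D> = -A^-6 + A^-2 - 2A^2 + A^6 - 2A^10 + A^14; writhe 0
components 2, writhe 0 (12 crossings)
linking number lk(C1,C2) = 0
3-colorings: 3 of 3^12, det 8 — not tricolorable
note: the 1 component pair carries total linking 0


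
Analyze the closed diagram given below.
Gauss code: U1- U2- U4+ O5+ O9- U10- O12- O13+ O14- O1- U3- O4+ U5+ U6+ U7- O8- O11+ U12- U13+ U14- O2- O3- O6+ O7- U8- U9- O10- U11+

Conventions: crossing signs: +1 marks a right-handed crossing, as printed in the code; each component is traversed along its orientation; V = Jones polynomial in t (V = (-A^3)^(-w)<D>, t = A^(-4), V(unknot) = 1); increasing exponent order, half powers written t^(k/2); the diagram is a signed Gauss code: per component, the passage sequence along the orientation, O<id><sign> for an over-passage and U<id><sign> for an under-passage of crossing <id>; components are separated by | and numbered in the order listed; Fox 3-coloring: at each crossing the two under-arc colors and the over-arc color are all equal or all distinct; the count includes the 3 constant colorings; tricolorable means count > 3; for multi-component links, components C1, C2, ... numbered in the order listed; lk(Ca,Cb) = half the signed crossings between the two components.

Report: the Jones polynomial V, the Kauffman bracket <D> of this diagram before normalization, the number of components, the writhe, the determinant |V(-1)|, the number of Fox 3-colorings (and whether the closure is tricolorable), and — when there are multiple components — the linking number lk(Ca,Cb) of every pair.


V = t^-7 - 2t^-6 + 2t^-5 - 3t^-4 + 3t^-3 - 2t^-2 + 2t^-1
<D> = 2A^-8 - 2A^-4 + 3 - 3A^4 + 2A^8 - 2A^12 + A^16 (w = -4)
1 component over 14 crossings, w = -4
9 Fox colorings among 3^14, |V(-1)| = 15: tricolorable
why: V spans 6 powers of t: at least 6 crossings in any diagram


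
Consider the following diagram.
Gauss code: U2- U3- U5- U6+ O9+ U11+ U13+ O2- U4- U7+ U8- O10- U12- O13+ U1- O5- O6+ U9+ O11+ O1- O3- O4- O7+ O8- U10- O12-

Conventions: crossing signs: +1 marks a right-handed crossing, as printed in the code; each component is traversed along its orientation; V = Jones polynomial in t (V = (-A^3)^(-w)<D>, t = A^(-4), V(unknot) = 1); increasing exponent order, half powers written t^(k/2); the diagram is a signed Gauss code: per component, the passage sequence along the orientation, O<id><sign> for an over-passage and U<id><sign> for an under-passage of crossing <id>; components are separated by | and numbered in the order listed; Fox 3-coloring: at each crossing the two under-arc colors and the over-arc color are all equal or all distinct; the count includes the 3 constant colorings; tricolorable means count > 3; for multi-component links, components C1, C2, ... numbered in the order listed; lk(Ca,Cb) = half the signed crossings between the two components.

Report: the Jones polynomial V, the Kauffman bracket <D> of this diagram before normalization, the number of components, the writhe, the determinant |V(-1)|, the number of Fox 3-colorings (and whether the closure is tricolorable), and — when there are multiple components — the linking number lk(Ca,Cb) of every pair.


V(t) = t^-5 - 2t^-4 + 2t^-3 - 2t^-2 + 2t^-1 - 1 + t
bracket: -A^-13 + A^-9 - 2A^-5 + 2A^-1 - 2A^3 + 2A^7 - A^11, w = -3
1 component, writhe -3, over 13 crossings
det 11, colorings 3 of 3^13 — not tricolorable
observation: V spans 6 powers of t: at least 6 crossings in any diagram


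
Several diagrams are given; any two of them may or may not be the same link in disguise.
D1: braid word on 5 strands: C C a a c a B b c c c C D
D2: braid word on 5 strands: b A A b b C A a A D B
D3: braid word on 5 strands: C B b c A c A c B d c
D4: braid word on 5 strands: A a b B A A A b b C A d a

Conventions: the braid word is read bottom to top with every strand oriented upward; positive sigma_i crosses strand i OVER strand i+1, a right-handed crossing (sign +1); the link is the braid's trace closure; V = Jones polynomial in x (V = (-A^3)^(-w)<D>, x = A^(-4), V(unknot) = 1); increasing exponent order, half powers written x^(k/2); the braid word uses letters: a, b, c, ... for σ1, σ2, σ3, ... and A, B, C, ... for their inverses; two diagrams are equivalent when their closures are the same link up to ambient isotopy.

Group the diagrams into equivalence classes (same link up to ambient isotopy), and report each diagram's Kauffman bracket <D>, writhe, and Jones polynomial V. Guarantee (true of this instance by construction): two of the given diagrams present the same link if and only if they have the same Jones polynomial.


grouping into links: {D1} | {D2, D4} | {D3}
V(D1) = -x^(1/2) - x^(3/2) - x^(5/2) + x^(9/2)  (w +3, c 13, <D> = -A^-9 + A^-1 + A^3 + A^7)
V(D2) = x^(-7/2) - x^(-5/2) + x^(-3/2) - 2x^(-1/2) - x^(3/2)  [11 crossings, <D> = A^-15 + 2A^-7 - A^-3 + A - A^5, w = -3]
V(D3) = -x^(-3/2) - 2x^(1/2) + x^(3/2) - x^(5/2) + x^(7/2)  [11 crossings, <D> = -A^-11 + A^-7 - A^-3 + 2A + A^9, w = +1]
D4 (bracket A^-9 + 2A^-1 - A^3 + A^7 - A^11; 13 crossings at w = -1): V = x^(-7/2) - x^(-5/2) + x^(-3/2) - 2x^(-1/2) - x^(3/2)
key observation: 3 classes among 4 diagrams; unequal V(x) rules out equality


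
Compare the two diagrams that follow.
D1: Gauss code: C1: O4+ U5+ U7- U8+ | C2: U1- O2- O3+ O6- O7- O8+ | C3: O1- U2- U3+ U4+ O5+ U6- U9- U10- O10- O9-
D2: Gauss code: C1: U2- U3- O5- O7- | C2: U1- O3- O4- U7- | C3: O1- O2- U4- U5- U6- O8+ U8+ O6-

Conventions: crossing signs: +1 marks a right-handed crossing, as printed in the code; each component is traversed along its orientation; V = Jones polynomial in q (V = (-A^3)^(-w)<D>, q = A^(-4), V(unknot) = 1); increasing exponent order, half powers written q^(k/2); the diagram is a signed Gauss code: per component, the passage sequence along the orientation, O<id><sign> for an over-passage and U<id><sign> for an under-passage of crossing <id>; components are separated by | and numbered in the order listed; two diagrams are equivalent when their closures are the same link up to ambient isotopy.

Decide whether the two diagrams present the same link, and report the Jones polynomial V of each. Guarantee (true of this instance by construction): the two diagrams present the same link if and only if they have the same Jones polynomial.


equivalent: no
D1 (bracket A^-14 + 2A^-6 + A^2; 10 crossings at w = -2): V = q^-2 + 2 + q^2
D2 (bracket A^-10 + A^-2 + 2A^6; 8 crossings at w = -6): V = 2q^-6 + q^-4 + q^-2
key observation: 2 values of V(q) split the 2 diagrams


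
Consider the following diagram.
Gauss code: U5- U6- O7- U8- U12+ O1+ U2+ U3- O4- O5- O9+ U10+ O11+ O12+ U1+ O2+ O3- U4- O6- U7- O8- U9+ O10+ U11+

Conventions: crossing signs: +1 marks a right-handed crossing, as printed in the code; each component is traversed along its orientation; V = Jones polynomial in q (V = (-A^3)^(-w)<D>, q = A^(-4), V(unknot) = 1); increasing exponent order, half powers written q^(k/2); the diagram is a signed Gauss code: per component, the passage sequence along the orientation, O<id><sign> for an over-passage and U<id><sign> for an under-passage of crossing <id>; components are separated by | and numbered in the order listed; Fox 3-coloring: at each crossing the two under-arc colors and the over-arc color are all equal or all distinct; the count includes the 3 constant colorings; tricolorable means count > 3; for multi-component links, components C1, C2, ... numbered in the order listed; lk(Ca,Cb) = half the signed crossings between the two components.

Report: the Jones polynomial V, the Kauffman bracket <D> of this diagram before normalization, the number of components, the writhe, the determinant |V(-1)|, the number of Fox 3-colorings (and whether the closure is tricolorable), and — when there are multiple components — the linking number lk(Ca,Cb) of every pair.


Jones polynomial: V(q) = -q^-3 + 2q^-2 - 2q^-1 + 3 - 2q + 2q^2 - q^3
<D> = -A^-12 + 2A^-8 - 2A^-4 + 3 - 2A^4 + 2A^8 - A^12; writhe 0
components 1, writhe 0 (12 crossings)
3-colorings: 3 of 3^12, det 13 — not tricolorable
note: V is palindromic (span 6, det 13): q -> 1/q fixes it; necessary, not sufficient, for amphichirality


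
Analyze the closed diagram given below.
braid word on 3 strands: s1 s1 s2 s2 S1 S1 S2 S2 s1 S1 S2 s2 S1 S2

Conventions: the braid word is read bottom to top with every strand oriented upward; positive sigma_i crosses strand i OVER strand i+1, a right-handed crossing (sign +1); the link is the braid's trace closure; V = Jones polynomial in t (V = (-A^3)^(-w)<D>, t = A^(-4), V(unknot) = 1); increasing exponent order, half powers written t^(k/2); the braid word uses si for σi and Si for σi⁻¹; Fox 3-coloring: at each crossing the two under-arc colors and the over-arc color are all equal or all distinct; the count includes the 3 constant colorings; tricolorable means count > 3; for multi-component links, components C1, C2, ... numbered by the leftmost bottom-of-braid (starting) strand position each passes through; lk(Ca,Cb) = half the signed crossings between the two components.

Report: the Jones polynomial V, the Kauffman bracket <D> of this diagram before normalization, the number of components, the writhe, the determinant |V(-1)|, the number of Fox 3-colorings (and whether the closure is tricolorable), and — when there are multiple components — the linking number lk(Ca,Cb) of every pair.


V(t) = -t^-4 + t^-3 + t^-1
bracket: A^-2 + A^6 - A^10, w = -2
1 component, writhe -2, over 14 crossings
det 3, colorings 9 of 3^14 — tricolorable
observation: w = -2 (over 14 crossings) is diagram-only; (-A^3)^(2) removes it from V


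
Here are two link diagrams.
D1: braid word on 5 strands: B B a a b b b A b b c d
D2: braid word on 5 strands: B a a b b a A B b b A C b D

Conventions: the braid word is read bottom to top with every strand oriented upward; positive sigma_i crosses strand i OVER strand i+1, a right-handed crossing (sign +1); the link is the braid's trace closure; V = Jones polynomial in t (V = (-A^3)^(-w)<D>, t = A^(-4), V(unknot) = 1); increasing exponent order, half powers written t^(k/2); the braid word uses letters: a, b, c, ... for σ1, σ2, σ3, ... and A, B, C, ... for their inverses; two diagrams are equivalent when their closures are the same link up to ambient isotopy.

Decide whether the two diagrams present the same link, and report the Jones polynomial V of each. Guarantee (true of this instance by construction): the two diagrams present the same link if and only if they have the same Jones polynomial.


equivalent: yes
D1 (bracket -A^2 + A^6 + A^14; 12 crossings at w = +6): V = t + t^3 - t^4
V(D2) = t + t^3 - t^4  (w +2, c 14, <D> = -A^-10 + A^-6 + A^2)
key observation: D2 (14 crossings) and D1 (12) are Markov-related braid presentations


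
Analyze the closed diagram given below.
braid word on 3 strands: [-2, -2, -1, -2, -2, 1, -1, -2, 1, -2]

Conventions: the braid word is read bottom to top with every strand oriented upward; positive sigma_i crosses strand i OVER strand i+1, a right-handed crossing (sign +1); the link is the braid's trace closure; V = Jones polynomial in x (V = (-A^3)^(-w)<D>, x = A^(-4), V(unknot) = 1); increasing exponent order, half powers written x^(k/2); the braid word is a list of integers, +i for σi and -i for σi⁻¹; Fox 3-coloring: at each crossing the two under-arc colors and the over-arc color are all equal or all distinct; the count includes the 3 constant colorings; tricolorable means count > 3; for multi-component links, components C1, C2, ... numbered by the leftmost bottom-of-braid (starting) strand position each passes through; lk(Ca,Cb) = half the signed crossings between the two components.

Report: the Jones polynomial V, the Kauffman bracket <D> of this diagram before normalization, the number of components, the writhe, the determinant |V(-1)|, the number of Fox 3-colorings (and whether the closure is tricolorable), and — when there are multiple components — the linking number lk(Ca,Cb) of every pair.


V(x) = x^-8 - 2x^-7 + x^-6 - 2x^-5 + 2x^-4 + x^-2
bracket: A^-10 + 2A^-2 - 2A^2 + A^6 - 2A^10 + A^14, w = -6
1 component, writhe -6, over 10 crossings
det 9, colorings 27 of 3^10 — tricolorable
observation: |V(-1)| = 9: so tricolorable, since 3 divides 9


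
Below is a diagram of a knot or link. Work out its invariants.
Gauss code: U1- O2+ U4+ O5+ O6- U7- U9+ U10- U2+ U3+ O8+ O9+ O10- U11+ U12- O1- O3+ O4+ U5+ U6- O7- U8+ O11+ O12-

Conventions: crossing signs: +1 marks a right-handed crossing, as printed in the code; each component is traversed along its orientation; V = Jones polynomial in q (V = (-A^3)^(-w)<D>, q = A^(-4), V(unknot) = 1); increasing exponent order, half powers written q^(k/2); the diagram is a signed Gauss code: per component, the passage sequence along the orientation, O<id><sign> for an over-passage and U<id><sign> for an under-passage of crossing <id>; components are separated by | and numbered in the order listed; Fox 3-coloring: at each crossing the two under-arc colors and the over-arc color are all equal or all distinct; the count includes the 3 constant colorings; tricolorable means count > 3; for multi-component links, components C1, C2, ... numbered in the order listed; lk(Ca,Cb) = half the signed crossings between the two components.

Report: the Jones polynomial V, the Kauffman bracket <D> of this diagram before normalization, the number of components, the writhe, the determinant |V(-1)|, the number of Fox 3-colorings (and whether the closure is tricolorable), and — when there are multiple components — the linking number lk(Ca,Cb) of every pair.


V = 1
<D> = A^6 (w = +2)
1 component over 12 crossings, w = +2
3 Fox colorings among 3^12, |V(-1)| = 1: not tricolorable
why: w = +2 shifts under R1 moves; the (-A^3)^(-2) factor cancels that in V


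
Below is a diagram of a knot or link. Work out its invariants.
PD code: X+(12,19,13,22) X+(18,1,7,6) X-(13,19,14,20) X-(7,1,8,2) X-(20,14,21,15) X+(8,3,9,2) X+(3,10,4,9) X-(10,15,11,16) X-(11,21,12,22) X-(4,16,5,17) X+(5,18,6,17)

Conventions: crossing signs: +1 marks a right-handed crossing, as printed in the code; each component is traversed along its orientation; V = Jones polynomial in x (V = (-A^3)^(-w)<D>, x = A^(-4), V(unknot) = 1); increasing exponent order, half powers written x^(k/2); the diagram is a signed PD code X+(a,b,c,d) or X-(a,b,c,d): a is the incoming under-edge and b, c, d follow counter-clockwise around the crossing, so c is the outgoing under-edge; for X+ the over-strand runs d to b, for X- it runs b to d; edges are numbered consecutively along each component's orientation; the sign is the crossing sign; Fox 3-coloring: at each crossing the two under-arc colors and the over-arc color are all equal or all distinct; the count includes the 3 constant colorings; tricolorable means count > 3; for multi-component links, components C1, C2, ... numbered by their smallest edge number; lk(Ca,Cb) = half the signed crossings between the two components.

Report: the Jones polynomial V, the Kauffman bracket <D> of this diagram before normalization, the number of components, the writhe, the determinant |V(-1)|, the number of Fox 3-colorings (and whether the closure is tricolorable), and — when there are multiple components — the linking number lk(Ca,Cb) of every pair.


Jones polynomial: V(x) = x^-2 + 2 + x^2
<D> = -A^-11 - 2A^-3 - A^5; writhe -1
components 3, writhe -1 (11 crossings)
linking number lk(C1,C2) = +1
lk(C1,C3): 0
lk(C2,C3) = -1
3-colorings: 3 of 3^11, det 4 — not tricolorable
note: |V(-1)| = 4: so not tricolorable, since 3 does not divide 4


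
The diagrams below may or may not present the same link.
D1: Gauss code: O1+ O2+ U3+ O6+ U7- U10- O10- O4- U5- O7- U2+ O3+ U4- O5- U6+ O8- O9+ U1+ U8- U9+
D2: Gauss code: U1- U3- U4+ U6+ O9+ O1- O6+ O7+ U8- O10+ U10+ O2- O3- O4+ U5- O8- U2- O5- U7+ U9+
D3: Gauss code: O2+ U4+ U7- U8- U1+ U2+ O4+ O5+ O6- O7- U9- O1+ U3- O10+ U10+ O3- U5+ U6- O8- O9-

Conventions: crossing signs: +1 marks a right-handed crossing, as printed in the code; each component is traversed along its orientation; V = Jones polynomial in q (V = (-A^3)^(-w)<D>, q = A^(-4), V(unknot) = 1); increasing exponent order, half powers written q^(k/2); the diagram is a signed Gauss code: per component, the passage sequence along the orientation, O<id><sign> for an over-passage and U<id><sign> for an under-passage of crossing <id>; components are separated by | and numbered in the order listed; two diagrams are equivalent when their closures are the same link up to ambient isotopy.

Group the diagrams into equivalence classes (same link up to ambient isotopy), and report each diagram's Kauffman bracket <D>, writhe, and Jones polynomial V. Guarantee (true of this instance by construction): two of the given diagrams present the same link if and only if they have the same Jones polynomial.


grouping into links: {D1} | {D2} | {D3}
V(D1) = -q^-3 + 2q^-2 - 2q^-1 + 3 - 2q + 2q^2 - q^3  (w 0, c 10, <D> = -A^-12 + 2A^-8 - 2A^-4 + 3 - 2A^4 + 2A^8 - A^12)
V(D2) = -q^-4 + q^-3 + q^-1  (w 0, c 10, <D> = A^4 + A^12 - A^16)
V(D3) = 1  (w 0, c 10, <D> = 1)
key observation: V(q) takes 3 values over 3 diagrams, fixing the grouping


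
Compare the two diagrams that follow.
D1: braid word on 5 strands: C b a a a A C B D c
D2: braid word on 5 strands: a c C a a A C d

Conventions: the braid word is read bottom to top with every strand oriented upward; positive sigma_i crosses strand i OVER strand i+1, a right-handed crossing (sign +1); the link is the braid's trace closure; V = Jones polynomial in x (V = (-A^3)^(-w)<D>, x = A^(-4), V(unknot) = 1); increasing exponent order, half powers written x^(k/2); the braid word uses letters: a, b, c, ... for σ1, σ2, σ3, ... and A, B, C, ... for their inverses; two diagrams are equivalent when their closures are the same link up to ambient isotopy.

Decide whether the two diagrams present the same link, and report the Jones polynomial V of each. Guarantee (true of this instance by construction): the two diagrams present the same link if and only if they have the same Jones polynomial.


same link: yes
V(D1) = 1 + x + x^2 + x^3  [10 crossings, <D> = A^-12 + A^-8 + A^-4 + 1, w = 0]
V(D2) = 1 + x + x^2 + x^3  (w +2, c 8, <D> = A^-6 + A^-2 + A^2 + A^6)
note: Markov moves rewrite D1 (10 crossings) into D2 (8)


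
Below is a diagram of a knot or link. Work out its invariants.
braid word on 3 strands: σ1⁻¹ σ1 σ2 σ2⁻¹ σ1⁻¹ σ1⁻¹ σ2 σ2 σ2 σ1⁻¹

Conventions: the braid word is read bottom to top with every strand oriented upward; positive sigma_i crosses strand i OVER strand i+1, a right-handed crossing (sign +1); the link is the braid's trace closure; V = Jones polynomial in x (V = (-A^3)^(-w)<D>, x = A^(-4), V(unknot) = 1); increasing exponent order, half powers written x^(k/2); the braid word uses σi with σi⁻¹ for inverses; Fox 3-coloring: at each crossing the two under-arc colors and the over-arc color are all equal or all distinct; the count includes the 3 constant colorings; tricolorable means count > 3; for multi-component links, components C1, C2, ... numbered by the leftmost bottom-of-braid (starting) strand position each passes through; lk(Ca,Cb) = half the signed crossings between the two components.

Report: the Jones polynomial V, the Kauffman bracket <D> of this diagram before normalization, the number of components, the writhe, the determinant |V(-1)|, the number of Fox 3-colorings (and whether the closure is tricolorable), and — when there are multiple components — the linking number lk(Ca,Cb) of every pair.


V(x) = -x^-3 + x^-2 - x^-1 + 3 - x + x^2 - x^3
bracket: -A^-12 + A^-8 - A^-4 + 3 - A^4 + A^8 - A^12, w = 0
1 component, writhe 0, over 10 crossings
det 9, colorings 27 of 3^10 — tricolorable
observation: inverse pairs cancel, leaving σ1⁻¹ σ1⁻¹ σ2 σ2 σ2 σ1⁻¹


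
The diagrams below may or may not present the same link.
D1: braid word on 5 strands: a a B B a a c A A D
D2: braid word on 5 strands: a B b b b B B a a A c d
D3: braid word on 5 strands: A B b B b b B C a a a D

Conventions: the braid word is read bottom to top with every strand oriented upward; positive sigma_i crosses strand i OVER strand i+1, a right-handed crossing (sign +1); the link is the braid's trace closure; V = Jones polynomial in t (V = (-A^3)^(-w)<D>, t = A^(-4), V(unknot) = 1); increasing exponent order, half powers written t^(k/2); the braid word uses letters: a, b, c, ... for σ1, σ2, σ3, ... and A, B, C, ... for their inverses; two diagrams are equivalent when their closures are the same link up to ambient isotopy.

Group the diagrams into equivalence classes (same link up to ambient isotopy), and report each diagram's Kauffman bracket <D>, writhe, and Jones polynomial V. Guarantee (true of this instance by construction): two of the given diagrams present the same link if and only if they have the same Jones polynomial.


grouping into links: {D1} | {D2, D3}
V(D1) = t^-2 + 2 + t^2  (w 0, c 10, <D> = A^-8 + 2 + A^8)
D2 (bracket 1 + A^4 + A^8 + A^12; 12 crossings at w = +4): V = 1 + t + t^2 + t^3
V(D3) = 1 + t + t^2 + t^3  [12 crossings, <D> = A^-12 + A^-8 + A^-4 + 1, w = 0]
why: V(t) takes 2 values over 3 diagrams, fixing the grouping


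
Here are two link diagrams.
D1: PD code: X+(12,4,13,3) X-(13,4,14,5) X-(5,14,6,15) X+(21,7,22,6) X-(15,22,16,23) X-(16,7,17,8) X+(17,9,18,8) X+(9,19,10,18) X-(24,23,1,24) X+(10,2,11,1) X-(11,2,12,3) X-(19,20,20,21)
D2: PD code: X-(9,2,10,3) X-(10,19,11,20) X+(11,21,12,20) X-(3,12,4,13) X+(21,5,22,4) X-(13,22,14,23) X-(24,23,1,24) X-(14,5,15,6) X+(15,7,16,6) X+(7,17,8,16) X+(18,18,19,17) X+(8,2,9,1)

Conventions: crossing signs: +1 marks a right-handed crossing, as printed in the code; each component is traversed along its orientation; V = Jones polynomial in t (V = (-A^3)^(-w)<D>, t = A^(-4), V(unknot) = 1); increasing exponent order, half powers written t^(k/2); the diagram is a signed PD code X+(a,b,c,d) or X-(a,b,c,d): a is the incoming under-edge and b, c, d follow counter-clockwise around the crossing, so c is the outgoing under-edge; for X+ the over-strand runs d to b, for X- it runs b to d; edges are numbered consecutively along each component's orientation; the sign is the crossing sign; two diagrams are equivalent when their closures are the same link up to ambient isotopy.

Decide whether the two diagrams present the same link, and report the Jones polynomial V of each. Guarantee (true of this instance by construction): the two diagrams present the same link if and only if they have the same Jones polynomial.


same link: yes
V(D1) = t^-2 - t^-1 + 1 - t + t^2  [12 crossings, <D> = A^-14 - A^-10 + A^-6 - A^-2 + A^2, w = -2]
V(D2) = t^-2 - t^-1 + 1 - t + t^2  [12 crossings, <D> = A^-8 - A^-4 + 1 - A^4 + A^8, w = 0]
insight: from 12 to 12 crossings by R-moves: one link, two diagrams


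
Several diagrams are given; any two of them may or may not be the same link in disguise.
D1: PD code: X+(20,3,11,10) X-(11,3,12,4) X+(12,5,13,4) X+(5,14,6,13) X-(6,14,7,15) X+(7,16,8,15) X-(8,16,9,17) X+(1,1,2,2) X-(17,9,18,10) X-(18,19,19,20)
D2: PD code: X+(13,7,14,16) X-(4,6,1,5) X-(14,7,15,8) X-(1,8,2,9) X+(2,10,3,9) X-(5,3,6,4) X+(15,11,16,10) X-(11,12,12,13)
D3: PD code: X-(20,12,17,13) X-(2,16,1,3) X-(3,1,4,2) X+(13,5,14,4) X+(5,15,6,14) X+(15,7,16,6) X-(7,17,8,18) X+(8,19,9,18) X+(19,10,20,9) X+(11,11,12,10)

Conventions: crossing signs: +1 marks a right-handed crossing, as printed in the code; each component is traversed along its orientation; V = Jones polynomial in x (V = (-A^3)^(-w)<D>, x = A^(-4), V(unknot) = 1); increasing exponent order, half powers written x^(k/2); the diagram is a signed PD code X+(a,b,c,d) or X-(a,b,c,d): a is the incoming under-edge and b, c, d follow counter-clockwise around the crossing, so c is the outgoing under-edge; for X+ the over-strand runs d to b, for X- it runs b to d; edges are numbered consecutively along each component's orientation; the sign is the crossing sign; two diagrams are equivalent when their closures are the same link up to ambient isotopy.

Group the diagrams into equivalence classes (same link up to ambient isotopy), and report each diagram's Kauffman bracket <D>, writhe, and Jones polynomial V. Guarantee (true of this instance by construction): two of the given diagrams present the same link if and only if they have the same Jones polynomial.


grouping into links: {D1} | {D2} | {D3}
V(D1) = x^-1 + 2 + x  (w 0, c 10, <D> = A^-4 + 2 + A^4)
V(D2) = x^-3 + x^-2 + x^-1 + 1  (w -2, c 8, <D> = A^-6 + A^-2 + A^2 + A^6)
D3 (bracket -A^-10 + A^2 + 2A^6 + A^10 + A^14; 10 crossings at w = +2): V = x^-2 + x^-1 + 2 + x - x^4
why: 3 values of V(x) split the 3 diagrams


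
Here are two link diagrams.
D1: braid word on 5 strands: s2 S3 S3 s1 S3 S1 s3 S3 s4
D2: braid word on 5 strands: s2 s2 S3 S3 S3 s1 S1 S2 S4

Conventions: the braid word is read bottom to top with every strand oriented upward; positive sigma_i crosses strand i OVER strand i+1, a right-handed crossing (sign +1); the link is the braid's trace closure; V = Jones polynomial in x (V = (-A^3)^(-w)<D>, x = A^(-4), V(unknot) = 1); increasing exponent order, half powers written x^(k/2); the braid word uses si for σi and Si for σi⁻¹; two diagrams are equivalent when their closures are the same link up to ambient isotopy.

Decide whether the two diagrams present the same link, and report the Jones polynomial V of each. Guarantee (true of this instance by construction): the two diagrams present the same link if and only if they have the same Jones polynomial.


equivalent: yes
D1 (bracket A^-1 + A^3 + A^7 - A^15; 9 crossings at w = -1): V = x^(-9/2) - x^(-5/2) - x^(-3/2) - x^(-1/2)
V(D2) = x^(-9/2) - x^(-5/2) - x^(-3/2) - x^(-1/2)  (w -3, c 9, <D> = A^-7 + A^-3 + A - A^9)
key observation: from 9 to 9 crossings by R-moves: one link, two diagrams


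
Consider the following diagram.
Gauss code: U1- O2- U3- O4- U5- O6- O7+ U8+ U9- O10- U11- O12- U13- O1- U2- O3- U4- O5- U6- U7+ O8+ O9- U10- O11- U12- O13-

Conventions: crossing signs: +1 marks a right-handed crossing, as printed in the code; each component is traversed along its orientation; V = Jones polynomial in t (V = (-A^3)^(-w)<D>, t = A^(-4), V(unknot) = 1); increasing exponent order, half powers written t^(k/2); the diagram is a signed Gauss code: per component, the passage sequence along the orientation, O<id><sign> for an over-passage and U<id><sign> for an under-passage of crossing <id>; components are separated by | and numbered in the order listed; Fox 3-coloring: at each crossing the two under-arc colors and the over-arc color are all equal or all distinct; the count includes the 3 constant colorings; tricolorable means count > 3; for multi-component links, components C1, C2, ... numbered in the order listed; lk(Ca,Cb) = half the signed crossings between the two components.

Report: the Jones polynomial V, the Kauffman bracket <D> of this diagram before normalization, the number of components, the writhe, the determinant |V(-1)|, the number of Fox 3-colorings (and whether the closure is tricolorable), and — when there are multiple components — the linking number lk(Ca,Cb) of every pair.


V(t) = -t^-13 + t^-12 - t^-11 + t^-10 - t^-9 + t^-8 - t^-7 + t^-6 + t^-4
bracket: -A^-11 - A^-3 + A - A^5 + A^9 - A^13 + A^17 - A^21 + A^25, w = -9
1 component, writhe -9, over 13 crossings
det 9, colorings 9 of 3^13 — tricolorable
observation: V spans 9 powers of t: at least 9 crossings in any diagram


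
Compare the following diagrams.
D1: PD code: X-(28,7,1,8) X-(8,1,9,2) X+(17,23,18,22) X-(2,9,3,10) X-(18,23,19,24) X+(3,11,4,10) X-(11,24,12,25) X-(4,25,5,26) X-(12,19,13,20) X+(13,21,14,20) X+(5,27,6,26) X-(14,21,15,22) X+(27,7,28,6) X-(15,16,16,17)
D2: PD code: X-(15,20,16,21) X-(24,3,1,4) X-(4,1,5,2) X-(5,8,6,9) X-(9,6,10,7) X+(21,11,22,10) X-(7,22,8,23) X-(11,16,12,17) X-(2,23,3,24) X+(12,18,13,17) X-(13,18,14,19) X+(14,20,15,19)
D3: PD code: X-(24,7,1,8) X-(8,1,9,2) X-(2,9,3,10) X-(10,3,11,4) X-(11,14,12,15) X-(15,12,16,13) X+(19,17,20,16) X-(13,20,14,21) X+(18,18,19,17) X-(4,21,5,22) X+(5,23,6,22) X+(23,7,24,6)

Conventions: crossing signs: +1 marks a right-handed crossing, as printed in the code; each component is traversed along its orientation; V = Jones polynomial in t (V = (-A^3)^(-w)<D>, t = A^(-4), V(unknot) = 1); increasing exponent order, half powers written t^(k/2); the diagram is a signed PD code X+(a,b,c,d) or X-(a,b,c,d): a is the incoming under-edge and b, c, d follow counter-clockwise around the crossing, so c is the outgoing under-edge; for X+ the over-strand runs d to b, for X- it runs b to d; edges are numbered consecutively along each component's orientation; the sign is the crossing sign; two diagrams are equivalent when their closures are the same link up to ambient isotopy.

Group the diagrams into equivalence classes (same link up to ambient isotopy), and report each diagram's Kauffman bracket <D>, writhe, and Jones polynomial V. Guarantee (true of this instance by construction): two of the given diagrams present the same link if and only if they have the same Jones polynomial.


classes: {D1} | {D2, D3}
V(D1) = 1  [14 crossings, <D> = A^-12, w = -4]
D2 (bracket A^-10 + 2A^-2 - 2A^2 + A^6 - 2A^10 + A^14; 12 crossings at w = -6): V = t^-8 - 2t^-7 + t^-6 - 2t^-5 + 2t^-4 + t^-2
V(D3) = t^-8 - 2t^-7 + t^-6 - 2t^-5 + 2t^-4 + t^-2  [12 crossings, <D> = A^-4 + 2A^4 - 2A^8 + A^12 - 2A^16 + A^20, w = -4]
note: comparing 3 Jones polynomials yields 2 groups


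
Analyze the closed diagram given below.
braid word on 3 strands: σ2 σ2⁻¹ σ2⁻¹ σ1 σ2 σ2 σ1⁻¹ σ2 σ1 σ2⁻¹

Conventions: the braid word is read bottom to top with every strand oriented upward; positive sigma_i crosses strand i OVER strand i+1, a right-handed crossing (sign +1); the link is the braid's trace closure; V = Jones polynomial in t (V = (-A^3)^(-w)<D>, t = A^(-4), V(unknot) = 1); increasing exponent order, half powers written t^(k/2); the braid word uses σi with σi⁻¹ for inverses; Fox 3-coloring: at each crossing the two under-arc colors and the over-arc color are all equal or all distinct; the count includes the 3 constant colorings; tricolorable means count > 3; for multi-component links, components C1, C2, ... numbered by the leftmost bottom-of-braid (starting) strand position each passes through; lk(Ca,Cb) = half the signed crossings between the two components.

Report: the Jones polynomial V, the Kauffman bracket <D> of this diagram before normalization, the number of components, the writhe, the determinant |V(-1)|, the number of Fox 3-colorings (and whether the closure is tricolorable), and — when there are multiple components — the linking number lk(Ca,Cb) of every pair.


Jones polynomial: V(t) = -t^-1 + 2 - t + 2t^2 - t^3 + t^4 - t^5
<D> = -A^-14 + A^-10 - A^-6 + 2A^-2 - A^2 + 2A^6 - A^10; writhe +2
components 1, writhe +2 (10 crossings)
3-colorings: 9 of 3^10, det 9 — tricolorable
note: w = +2 shifts under R1 moves; the (-A^3)^(-2) factor cancels that in V


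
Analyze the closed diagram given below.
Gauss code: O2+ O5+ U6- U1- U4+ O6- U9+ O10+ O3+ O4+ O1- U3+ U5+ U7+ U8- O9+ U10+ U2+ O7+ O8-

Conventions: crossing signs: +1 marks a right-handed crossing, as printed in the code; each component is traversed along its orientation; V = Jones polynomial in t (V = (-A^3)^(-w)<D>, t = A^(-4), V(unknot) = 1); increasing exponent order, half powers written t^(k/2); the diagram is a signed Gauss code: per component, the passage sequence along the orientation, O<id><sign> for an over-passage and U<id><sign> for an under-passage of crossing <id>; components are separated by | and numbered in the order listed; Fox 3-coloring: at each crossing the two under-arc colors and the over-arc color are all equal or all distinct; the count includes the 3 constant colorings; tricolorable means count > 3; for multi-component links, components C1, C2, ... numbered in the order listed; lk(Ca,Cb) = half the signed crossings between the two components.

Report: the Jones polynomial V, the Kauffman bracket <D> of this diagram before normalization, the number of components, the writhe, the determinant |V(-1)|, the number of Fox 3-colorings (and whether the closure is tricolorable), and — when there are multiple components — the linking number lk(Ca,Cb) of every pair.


Jones polynomial: V(t) = t + t^3 - t^4
<D> = -A^-4 + 1 + A^8; writhe +4
components 1, writhe +4 (10 crossings)
3-colorings: 9 of 3^10, det 3 — tricolorable
note: det 3 = |V(-1)|; divisible by 3, so tricolorable


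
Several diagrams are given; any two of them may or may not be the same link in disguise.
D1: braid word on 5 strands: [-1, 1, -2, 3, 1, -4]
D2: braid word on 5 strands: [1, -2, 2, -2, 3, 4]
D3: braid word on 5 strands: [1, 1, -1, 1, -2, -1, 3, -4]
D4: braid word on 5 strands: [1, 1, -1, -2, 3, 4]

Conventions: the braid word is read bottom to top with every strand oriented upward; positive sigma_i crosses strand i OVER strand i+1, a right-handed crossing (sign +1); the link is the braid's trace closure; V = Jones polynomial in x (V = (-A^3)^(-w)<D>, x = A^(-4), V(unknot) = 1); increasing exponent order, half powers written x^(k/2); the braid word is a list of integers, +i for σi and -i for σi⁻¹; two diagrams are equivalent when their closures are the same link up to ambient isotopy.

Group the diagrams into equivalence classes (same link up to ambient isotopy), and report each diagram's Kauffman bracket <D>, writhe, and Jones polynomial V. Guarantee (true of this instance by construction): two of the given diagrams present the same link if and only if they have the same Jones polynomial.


equivalence classes: {D1, D2, D3, D4}
D1 (bracket 1; 6 crossings at w = 0): V = 1
V(D2) = 1  (w +2, c 6, <D> = A^6)
V(D3) = 1  (w 0, c 8, <D> = 1)
V(D4) = 1  [6 crossings, <D> = A^6, w = +2]
key observation: one V(x) for all 4 diagrams — one class (guaranteed)


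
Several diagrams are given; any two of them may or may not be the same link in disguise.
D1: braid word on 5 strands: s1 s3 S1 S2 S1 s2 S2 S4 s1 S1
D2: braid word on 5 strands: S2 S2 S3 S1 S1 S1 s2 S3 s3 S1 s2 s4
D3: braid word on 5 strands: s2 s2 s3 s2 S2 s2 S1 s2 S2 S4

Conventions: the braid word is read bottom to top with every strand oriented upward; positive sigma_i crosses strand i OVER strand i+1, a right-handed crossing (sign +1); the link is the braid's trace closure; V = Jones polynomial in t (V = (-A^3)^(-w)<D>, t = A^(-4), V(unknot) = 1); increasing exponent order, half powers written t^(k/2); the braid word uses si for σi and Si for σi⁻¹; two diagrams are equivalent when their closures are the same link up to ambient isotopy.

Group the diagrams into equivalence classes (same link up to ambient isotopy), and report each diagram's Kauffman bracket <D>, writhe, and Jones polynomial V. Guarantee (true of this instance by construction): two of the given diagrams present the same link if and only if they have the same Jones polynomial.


classes: {D1} | {D2} | {D3}
V(D1) = 1  [10 crossings, <D> = A^-6, w = -2]
V(D2) = -t^-4 + t^-3 + t^-1  [12 crossings, <D> = A^-8 + 1 - A^4, w = -4]
V(D3) = t + t^3 - t^4  (w +2, c 10, <D> = -A^-10 + A^-6 + A^2)
insight: 3 classes among 3 diagrams; unequal V(t) rules out equality
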